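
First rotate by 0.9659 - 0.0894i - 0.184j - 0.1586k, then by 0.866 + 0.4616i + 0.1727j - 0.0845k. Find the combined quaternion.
0.8961 + 0.3255i + 0.0882j - 0.2885k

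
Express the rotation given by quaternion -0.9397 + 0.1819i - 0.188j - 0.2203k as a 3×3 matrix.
[[0.8322, -0.4824, 0.2732], [0.3456, 0.8368, 0.4247], [-0.4335, -0.259, 0.8631]]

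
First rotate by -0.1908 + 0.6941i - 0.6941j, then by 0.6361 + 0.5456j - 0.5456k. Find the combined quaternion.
0.2573 + 0.0628i - 0.9243j - 0.2746k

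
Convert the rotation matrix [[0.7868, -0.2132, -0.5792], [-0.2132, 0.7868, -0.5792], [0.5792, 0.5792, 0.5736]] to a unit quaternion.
0.887 + 0.3265i - 0.3265j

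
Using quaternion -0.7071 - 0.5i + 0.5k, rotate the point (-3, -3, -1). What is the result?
(-3.121, 2.828, -1.121)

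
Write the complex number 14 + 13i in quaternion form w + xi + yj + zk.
14 + 13i + 0j + 0k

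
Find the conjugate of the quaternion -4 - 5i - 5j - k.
-4 + 5i + 5j + k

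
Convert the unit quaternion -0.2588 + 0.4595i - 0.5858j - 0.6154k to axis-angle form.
axis = (0.4757, -0.6065, -0.6371), θ = 7π/6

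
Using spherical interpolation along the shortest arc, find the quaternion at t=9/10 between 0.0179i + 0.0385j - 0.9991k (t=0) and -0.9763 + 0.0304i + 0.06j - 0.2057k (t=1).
-0.9391 + 0.0317i + 0.0631j - 0.3364k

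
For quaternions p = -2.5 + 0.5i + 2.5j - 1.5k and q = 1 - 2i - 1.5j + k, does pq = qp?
No: pq = 3.75 + 5.75i + 8.75j + 0.25k ≠ 3.75 + 5.25i + 3.75j - 8.25k = qp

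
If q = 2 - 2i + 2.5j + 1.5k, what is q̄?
2 + 2i - 2.5j - 1.5k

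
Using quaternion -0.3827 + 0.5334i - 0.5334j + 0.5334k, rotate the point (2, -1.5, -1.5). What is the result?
(-1.501, -1.506, 1.995)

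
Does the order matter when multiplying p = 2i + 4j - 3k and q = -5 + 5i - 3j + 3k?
Yes: pq = 11 - 7i - 41j - 11k ≠ 11 - 13i + j + 41k = qp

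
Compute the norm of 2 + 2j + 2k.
√12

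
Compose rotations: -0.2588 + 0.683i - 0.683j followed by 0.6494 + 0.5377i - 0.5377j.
-0.9026 + 0.3044i - 0.3044j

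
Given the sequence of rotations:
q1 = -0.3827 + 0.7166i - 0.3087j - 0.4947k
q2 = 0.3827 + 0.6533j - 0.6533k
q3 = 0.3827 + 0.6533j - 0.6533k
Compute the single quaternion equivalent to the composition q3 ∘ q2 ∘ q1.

q2 · q1 = -0.268 - 0.2506i - 0.8363j - 0.4075k
q3 · q2 · q1 = 0.1776 - 0.9085i - 0.3314j + 0.1829k
0.1776 - 0.9085i - 0.3314j + 0.1829k


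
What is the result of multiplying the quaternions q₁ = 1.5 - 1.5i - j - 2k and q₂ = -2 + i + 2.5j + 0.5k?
2 + 9i + 4.5j + 2k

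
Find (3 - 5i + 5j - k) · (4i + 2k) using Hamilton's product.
22 + 22i + 6j - 14k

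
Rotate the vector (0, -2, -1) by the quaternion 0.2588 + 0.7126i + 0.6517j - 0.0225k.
(-2.186, 0.431, 0.186)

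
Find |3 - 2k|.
√13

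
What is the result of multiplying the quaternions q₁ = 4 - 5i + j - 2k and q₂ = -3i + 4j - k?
-21 - 5i + 17j - 21k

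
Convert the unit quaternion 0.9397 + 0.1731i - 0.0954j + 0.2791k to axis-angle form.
axis = (0.5061, -0.279, 0.8161), θ = 40°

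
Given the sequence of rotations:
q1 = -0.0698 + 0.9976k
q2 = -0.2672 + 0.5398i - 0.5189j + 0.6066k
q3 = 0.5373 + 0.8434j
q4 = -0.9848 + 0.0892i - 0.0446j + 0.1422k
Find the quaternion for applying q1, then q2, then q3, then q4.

q2 · q1 = -0.5865 - 0.5553i - 0.5023j - 0.3089k
q3 · q2 · q1 = 0.1085 - 0.5589i - 0.7645j + 0.3024k
q4 · q3 · q2 · q1 = -0.1341 + 0.6553i + 0.6416j - 0.3755k
-0.1341 + 0.6553i + 0.6416j - 0.3755k


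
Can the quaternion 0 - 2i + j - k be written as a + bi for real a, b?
No. The quaternion -2i + j - k has j-coefficient y = 1 and k-coefficient z = -1, not both zero, so it does not lie in the complex subalgebra spanned by 1 and i.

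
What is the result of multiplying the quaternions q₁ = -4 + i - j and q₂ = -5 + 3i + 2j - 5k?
19 - 12i + 2j + 25k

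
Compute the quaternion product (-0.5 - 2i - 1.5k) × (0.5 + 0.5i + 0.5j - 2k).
-2.25 - 0.5i - 5j - 0.75k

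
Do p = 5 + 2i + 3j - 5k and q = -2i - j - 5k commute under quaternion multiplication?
No: pq = -18 - 30i + 15j - 21k ≠ -18 + 10i - 25j - 29k = qp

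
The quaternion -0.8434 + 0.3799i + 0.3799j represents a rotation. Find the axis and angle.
axis = (√2/2, √2/2, 0), θ = 295°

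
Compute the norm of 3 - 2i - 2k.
√17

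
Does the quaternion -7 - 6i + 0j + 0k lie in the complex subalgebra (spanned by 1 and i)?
Yes. The quaternion -7 - 6i has j- and k-coefficients y = z = 0, so it lies in the complex subalgebra spanned by 1 and i.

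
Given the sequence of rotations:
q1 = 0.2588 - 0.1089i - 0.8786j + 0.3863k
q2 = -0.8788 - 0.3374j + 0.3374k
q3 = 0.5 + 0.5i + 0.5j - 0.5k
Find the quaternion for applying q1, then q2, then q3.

q2 · q1 = -0.6542 + 0.2618i + 0.6481j - 0.2889k
q3 · q2 · q1 = -0.9265 - 0.0166i + 0.0105j + 0.3758k
-0.9265 - 0.0166i + 0.0105j + 0.3758k


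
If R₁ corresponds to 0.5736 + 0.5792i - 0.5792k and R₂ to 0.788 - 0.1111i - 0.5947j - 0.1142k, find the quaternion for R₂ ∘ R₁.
0.4502 + 0.7371i - 0.4716j - 0.1775k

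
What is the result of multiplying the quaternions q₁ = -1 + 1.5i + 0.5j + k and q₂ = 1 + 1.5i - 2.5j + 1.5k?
-3.5 + 3.25i + 2.25j - 5k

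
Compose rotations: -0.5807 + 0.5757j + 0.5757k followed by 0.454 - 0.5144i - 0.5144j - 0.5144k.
0.3286 + 0.2987i + 0.8562j + 0.2639k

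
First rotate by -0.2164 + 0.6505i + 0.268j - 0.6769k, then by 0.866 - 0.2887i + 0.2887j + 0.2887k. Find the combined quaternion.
0.1184 + 0.353i + 0.162j - 0.9138k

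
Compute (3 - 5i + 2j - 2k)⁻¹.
0.0714 + 0.119i - 0.0476j + 0.0476k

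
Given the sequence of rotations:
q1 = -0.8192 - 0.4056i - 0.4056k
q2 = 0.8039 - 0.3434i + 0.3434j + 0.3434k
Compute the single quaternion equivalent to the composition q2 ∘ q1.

q2 · q1 = -0.6586 - 0.184i - 0.5599j - 0.4681k
-0.6586 - 0.184i - 0.5599j - 0.4681k


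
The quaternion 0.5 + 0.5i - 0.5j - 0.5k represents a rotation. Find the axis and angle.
axis = (√3/3, -√3/3, -√3/3), θ = 2π/3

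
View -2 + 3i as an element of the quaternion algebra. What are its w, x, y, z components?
-2 + 3i + 0j + 0k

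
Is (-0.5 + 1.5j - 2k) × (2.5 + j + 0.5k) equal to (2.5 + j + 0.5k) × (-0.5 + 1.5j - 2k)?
No: pq = -1.75 + 2.75i + 3.25j - 5.25k ≠ -1.75 - 2.75i + 3.25j - 5.25k = qp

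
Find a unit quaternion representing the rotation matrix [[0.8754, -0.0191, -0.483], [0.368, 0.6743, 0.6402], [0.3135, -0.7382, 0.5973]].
0.887 - 0.3885i - 0.2245j + 0.1091k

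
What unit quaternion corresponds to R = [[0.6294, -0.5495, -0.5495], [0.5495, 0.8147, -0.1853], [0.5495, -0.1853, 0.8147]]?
0.9026 - 0.3044j + 0.3044k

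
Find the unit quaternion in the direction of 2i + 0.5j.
0.9701i + 0.2425j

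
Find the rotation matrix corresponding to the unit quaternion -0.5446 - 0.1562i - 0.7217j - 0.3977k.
[[-0.358, -0.2077, 0.9103], [0.6586, 0.6349, 0.4039], [-0.6618, 0.7442, -0.0905]]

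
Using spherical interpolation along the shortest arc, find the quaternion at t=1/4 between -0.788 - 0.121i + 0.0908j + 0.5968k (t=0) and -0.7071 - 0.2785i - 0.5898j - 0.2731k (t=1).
-0.8835 - 0.1893i - 0.1099j + 0.4141k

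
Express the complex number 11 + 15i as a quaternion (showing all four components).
11 + 15i + 0j + 0k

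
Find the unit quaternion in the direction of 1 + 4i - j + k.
0.2294 + 0.9177i - 0.2294j + 0.2294k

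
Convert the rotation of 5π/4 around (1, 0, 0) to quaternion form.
-0.3827 + 0.9239i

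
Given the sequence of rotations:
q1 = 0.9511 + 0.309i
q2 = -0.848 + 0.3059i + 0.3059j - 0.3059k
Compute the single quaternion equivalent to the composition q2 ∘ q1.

q2 · q1 = -0.9011 + 0.0289i + 0.1964j - 0.3855k
-0.9011 + 0.0289i + 0.1964j - 0.3855k


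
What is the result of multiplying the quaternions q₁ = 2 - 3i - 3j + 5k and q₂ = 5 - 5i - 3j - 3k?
1 - i - 55j + 13k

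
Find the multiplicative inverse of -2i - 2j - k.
0.2222i + 0.2222j + 0.1111k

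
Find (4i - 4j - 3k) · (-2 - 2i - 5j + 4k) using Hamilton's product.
-39i - 2j - 22k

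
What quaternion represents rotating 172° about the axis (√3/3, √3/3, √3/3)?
0.0698 + 0.5759i + 0.5759j + 0.5759k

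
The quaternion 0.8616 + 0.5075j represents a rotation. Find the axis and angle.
axis = (0, 1, 0), θ = 61°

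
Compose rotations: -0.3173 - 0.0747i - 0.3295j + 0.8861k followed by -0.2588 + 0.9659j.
0.4004 + 0.8752i - 0.2212j - 0.1572k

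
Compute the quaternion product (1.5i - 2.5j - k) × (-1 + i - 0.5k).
-2 - 0.25i + 2.25j + 3.5k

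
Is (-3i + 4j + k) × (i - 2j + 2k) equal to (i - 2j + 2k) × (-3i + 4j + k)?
No: pq = 9 + 10i + 7j + 2k ≠ 9 - 10i - 7j - 2k = qp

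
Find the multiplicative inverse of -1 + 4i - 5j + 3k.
-0.0196 - 0.0784i + 0.098j - 0.0588k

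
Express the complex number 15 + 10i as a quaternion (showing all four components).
15 + 10i + 0j + 0k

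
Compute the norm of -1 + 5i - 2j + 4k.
√46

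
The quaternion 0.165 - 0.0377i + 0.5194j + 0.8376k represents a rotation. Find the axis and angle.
axis = (-0.0382, 0.5266, 0.8492), θ = 161°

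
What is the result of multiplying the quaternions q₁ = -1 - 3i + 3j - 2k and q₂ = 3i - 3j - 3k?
12 - 18i - 12j + 3k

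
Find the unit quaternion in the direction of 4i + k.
0.9701i + 0.2425k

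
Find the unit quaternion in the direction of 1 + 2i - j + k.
0.378 + 0.7559i - 0.378j + 0.378k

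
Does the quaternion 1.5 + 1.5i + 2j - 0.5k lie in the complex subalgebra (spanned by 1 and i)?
No. The quaternion 1.5 + 1.5i + 2j - 0.5k has j-coefficient y = 2 and k-coefficient z = -0.5, not both zero, so it does not lie in the complex subalgebra spanned by 1 and i.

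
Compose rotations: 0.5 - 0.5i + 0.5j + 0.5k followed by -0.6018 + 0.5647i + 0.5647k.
-0.3009 + 0.3009i - 0.8656j + 0.2638k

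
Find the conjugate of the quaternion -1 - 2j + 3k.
-1 + 2j - 3k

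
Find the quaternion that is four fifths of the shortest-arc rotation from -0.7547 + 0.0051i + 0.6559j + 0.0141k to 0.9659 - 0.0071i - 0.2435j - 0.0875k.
-0.9398 + 0.0068i + 0.3335j + 0.0739k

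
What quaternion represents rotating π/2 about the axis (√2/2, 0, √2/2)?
0.7071 + 0.5i + 0.5k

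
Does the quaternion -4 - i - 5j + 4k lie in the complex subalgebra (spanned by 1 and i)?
No. The quaternion -4 - i - 5j + 4k has j-coefficient y = -5 and k-coefficient z = 4, not both zero, so it does not lie in the complex subalgebra spanned by 1 and i.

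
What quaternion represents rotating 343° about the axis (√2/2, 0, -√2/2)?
-0.989 + 0.1045i - 0.1045k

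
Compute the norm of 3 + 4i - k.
√26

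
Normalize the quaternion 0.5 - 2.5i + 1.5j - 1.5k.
0.1508 - 0.7538i + 0.4523j - 0.4523k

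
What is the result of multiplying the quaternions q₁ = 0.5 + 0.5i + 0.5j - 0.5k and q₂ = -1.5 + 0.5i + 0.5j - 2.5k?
-2.5 - 1.5i + 0.5j - 0.5k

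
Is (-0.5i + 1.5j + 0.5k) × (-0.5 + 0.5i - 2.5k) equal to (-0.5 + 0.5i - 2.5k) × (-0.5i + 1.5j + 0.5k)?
No: pq = 1.5 - 3.5i - 1.75j - k ≠ 1.5 + 4i + 0.25j + 0.5k = qp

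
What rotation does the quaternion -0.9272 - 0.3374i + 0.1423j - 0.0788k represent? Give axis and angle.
axis = (-0.9008, 0.3799, -0.2104), θ = 316°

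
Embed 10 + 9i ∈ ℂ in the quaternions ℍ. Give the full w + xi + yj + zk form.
10 + 9i + 0j + 0k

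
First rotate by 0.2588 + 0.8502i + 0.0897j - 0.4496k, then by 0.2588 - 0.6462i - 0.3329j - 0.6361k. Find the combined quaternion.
0.3602 + 0.2595i - 0.8943j - 0.0559k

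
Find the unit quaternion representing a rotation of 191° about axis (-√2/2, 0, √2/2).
-0.0958 - 0.7039i + 0.7039k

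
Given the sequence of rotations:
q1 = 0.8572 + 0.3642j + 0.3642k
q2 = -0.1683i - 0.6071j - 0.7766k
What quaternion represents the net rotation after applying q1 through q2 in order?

q2 · q1 = 0.5039 - 0.0825i - 0.4591j - 0.727k
0.5039 - 0.0825i - 0.4591j - 0.727k


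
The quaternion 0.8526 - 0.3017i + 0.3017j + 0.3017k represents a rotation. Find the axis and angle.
axis = (-√3/3, √3/3, √3/3), θ = 63°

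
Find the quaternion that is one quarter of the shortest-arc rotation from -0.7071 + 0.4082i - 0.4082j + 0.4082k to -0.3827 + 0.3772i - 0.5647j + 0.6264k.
-0.6359 + 0.4073i - 0.4555j + 0.4714k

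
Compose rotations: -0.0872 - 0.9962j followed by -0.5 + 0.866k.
0.0436 + 0.8627i + 0.4981j - 0.0755k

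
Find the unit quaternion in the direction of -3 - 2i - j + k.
-0.7746 - 0.5164i - 0.2582j + 0.2582k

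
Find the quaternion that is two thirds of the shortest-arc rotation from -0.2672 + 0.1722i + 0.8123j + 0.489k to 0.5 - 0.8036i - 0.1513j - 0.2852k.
-0.4721 + 0.6585i + 0.4279j + 0.4005k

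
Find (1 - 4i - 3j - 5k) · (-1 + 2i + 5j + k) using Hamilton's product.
27 + 28i + 2j - 8k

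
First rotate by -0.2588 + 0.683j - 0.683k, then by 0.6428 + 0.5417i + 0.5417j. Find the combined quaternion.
-0.5363 - 0.5102i + 0.6688j - 0.0691k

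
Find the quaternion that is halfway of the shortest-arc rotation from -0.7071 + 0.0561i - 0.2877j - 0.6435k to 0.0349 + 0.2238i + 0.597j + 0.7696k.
-0.4049 - 0.0915i - 0.4828j - 0.7711k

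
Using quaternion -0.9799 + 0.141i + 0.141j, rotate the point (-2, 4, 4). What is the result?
(-2.867, 4.867, 2.024)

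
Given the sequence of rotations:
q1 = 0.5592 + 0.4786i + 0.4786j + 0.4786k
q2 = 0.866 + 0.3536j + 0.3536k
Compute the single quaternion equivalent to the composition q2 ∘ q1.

q2 · q1 = 0.1458 + 0.4145i + 0.7814j + 0.443k
0.1458 + 0.4145i + 0.7814j + 0.443k


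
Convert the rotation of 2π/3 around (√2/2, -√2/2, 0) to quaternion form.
0.5 + 0.6124i - 0.6124j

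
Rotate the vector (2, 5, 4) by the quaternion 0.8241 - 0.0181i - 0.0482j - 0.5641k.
(5.139, 0.295, 4.301)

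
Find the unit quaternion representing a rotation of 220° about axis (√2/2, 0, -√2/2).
-0.342 + 0.6645i - 0.6645k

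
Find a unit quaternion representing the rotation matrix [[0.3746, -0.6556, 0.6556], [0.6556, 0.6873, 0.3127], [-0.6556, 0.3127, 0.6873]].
0.829 + 0.3954j + 0.3954k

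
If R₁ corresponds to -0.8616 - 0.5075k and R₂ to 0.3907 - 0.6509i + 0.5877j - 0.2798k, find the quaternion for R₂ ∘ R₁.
-0.4786 + 0.2626i - 0.8367j + 0.0428k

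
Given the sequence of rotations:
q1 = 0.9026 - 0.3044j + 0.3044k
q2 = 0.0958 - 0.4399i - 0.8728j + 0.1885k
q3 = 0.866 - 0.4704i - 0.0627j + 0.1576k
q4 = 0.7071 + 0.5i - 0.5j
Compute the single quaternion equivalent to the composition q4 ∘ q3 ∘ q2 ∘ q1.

q2 · q1 = -0.2366 - 0.6054i - 0.683j + 0.3332k
q3 · q2 · q1 = -0.585 - 0.3262i - 0.5153j + 0.5346k
q4 · q3 · q2 · q1 = -0.5082 - 0.7905i - 0.3392j - 0.0427k
-0.5082 - 0.7905i - 0.3392j - 0.0427k


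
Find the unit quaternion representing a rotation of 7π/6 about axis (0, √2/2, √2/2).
-0.2588 + 0.683j + 0.683k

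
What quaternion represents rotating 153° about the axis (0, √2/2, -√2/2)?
0.2334 + 0.6876j - 0.6876k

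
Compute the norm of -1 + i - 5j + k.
√28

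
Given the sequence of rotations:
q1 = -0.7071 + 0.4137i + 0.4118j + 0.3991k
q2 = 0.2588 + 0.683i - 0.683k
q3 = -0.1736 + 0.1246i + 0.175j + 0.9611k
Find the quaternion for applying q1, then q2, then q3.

q2 · q1 = -0.193 - 0.0946i - 0.4486j + 0.8675k
q3 · q2 · q1 = -0.71 + 0.5753i - 0.1549j - 0.3754k
-0.71 + 0.5753i - 0.1549j - 0.3754k


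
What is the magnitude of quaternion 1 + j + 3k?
√11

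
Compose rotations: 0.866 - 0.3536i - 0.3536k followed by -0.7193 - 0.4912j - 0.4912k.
-0.7966 + 0.428i - 0.2517j - 0.3447k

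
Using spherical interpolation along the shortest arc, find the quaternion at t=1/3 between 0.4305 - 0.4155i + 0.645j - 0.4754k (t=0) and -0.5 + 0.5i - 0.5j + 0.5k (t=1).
0.4554 - 0.4454i + 0.5988j - 0.4854k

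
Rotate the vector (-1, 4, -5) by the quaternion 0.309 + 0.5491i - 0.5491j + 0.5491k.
(-4.882, 4.151, -0.967)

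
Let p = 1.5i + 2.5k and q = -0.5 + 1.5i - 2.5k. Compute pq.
4 - 0.75i + 7.5j - 1.25k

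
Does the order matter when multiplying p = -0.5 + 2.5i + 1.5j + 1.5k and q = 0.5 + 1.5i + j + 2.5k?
Yes: pq = -9.25 + 2.75i - 3.75j - 0.25k ≠ -9.25 - 1.75i + 4.25j - 0.75k = qp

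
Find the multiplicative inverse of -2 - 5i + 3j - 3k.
-0.0426 + 0.1064i - 0.0638j + 0.0638k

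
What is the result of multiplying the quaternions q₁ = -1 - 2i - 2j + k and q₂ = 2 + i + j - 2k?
4 - 2i - 8j + 4k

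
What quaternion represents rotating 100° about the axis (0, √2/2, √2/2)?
0.6428 + 0.5417j + 0.5417k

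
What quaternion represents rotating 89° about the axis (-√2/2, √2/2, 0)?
0.7133 - 0.4956i + 0.4956j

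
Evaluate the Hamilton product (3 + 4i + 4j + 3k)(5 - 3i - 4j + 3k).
34 + 35i - 13j + 20k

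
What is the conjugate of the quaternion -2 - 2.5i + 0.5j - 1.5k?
-2 + 2.5i - 0.5j + 1.5k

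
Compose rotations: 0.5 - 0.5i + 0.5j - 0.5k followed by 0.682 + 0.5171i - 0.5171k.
0.341 + 0.1761i + 0.8581j - 0.341k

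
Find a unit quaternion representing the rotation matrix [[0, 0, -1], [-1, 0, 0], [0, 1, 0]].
-0.5 - 0.5i + 0.5j + 0.5k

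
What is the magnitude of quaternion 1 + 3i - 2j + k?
√15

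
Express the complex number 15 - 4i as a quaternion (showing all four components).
15 - 4i + 0j + 0k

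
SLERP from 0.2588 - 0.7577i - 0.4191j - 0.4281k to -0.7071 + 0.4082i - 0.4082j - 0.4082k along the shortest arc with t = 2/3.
0.7007 - 0.6855i + 0.1419j + 0.1377k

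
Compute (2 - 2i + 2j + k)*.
2 + 2i - 2j - k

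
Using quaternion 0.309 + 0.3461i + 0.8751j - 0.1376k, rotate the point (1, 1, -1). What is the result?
(-0.324, 1.698, 0.108)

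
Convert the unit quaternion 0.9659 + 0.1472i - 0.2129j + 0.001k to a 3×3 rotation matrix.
[[0.9093, -0.0646, -0.411], [-0.0607, 0.9567, -0.2848], [0.4116, 0.2839, 0.866]]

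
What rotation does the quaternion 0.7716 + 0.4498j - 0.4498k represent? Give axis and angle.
axis = (0, √2/2, -√2/2), θ = 79°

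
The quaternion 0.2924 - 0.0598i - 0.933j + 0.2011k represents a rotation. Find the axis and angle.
axis = (-0.0625, -0.9756, 0.2103), θ = 146°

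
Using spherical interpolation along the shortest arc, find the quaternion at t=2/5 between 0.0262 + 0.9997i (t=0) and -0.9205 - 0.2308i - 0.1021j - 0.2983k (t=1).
0.4965 + 0.8525i + 0.0529j + 0.1547k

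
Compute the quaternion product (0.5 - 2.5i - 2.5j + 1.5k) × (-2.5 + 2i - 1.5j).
9.5i + 8.5j + 5k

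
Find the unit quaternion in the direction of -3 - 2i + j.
-0.8018 - 0.5345i + 0.2673j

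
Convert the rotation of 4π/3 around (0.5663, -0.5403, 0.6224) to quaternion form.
-0.5 + 0.4904i - 0.4679j + 0.539k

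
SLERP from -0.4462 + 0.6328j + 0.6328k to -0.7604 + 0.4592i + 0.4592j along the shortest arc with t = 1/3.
-0.607 + 0.1727i + 0.628j + 0.4553k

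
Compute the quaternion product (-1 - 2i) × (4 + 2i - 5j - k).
-10i + 3j + 11k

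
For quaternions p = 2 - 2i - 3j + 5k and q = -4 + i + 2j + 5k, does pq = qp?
No: pq = -25 - 15i + 31j - 11k ≠ -25 + 35i + j - 9k = qp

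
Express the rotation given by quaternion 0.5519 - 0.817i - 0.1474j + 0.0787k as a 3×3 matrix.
[[0.9442, 0.154, -0.2913], [0.3277, -0.3474, 0.8786], [0.0341, -0.925, -0.3784]]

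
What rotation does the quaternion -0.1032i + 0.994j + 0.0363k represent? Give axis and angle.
axis = (-0.1032, 0.994, 0.0363), θ = π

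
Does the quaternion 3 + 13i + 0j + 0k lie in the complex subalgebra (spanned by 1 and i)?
Yes. The quaternion 3 + 13i has j- and k-coefficients y = z = 0, so it lies in the complex subalgebra spanned by 1 and i.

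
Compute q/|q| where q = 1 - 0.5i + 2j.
0.4364 - 0.2182i + 0.8729j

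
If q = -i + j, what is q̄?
i - j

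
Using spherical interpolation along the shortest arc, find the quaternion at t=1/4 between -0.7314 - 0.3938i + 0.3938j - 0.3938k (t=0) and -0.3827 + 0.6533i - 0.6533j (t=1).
-0.5044 - 0.561i + 0.561j - 0.341k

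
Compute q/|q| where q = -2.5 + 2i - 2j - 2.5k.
-0.5522 + 0.4417i - 0.4417j - 0.5522k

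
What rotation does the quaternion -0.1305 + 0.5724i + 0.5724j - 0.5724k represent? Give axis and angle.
axis = (√3/3, √3/3, -√3/3), θ = 195°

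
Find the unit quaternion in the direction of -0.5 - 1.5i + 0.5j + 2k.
-0.1925 - 0.5774i + 0.1925j + 0.7698k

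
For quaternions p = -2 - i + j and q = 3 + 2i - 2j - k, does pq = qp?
No: pq = -2 - 8i + 6j + 2k ≠ -2 - 6i + 8j + 2k = qp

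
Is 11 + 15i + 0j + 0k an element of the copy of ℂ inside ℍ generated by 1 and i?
Yes. The quaternion 11 + 15i has j- and k-coefficients y = z = 0, so it lies in the complex subalgebra spanned by 1 and i.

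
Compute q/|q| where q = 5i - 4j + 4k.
0.6623i - 0.5298j + 0.5298k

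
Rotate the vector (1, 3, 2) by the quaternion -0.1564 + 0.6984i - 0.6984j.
(-2.465, -0.465, -2.776)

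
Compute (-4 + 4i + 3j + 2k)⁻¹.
-0.0889 - 0.0889i - 0.0667j - 0.0444k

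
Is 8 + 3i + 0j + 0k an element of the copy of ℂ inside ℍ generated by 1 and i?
Yes. The quaternion 8 + 3i has j- and k-coefficients y = z = 0, so it lies in the complex subalgebra spanned by 1 and i.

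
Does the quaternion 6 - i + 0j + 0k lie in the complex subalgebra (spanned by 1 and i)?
Yes. The quaternion 6 - i has j- and k-coefficients y = z = 0, so it lies in the complex subalgebra spanned by 1 and i.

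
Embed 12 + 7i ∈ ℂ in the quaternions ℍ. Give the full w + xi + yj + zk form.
12 + 7i + 0j + 0k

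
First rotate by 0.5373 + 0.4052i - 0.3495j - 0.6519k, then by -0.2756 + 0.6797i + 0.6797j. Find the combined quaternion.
-0.1859 - 0.1896i + 0.9046j - 0.3333k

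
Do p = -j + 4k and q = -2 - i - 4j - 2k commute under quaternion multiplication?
No: pq = 4 + 18i - 2j - 9k ≠ 4 - 18i + 6j - 7k = qp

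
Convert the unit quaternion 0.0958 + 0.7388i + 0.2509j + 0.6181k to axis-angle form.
axis = (0.7422, 0.2521, 0.621), θ = 169°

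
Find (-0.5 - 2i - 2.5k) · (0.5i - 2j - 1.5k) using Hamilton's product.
-2.75 - 5.25i - 3.25j + 4.75k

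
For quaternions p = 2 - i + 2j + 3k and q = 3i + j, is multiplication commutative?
No: pq = 1 + 3i + 11j - 7k ≠ 1 + 9i - 7j + 7k = qp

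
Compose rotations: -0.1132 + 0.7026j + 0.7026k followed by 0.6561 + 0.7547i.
-0.0743 - 0.0854i - 0.0693j + 0.9912k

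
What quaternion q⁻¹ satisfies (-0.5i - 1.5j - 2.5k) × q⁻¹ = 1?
0.0571i + 0.1714j + 0.2857k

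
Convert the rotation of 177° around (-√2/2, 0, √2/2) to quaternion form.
0.0262 - 0.7069i + 0.7069k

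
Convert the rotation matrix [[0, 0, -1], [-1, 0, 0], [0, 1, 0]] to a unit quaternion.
-0.5 - 0.5i + 0.5j + 0.5k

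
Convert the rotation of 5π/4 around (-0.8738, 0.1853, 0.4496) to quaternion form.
-0.3827 - 0.8073i + 0.1712j + 0.4154k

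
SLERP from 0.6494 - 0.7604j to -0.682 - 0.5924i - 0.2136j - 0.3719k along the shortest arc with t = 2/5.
0.8216 + 0.3038i - 0.443j + 0.1907k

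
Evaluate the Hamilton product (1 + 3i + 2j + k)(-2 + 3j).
-8 - 9i - j + 7k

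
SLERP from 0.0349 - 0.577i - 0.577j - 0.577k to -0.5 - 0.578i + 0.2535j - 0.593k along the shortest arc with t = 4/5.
-0.4199 - 0.6328i + 0.0793j - 0.6457k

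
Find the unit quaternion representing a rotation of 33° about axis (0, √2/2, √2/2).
0.9588 + 0.2008j + 0.2008k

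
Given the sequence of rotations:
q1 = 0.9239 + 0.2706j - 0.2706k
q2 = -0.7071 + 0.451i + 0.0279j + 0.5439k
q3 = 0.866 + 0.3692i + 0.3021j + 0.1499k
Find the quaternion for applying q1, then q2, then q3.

q2 · q1 = -0.5137 + 0.2619i - 0.0435j + 0.8159k
q3 · q2 · q1 = -0.6507 + 0.2902i - 0.4548j + 0.5344k
-0.6507 + 0.2902i - 0.4548j + 0.5344k


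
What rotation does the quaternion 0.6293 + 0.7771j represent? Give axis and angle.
axis = (0, 1, 0), θ = 102°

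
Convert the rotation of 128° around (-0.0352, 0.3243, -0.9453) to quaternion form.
0.4384 - 0.0316i + 0.2915j - 0.8496k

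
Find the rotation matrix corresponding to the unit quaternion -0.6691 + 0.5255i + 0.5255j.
[[0.4477, 0.5523, -0.7032], [0.5523, 0.4477, 0.7032], [0.7032, -0.7032, -0.1046]]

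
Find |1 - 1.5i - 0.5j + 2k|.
2.739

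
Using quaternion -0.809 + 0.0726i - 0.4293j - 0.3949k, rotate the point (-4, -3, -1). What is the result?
(0.189, -4.796, 1.722)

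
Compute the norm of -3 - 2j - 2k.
√17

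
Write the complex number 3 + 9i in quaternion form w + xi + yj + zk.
3 + 9i + 0j + 0k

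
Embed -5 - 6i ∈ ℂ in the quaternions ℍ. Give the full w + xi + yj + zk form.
-5 - 6i + 0j + 0k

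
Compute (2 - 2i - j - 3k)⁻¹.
0.1111 + 0.1111i + 0.0556j + 0.1667k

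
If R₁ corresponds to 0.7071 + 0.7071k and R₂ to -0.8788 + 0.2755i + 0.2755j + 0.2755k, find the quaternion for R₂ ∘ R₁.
-0.8162 + 0.3896i - 0.4266k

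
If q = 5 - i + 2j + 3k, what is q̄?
5 + i - 2j - 3k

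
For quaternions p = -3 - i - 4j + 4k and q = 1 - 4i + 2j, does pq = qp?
No: pq = 1 + 3i - 26j - 14k ≠ 1 + 19i + 6j + 22k = qp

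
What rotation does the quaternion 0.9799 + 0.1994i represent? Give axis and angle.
axis = (1, 0, 0), θ = 23°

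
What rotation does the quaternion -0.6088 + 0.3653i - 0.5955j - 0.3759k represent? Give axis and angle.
axis = (0.4605, -0.7506, -0.4738), θ = 255°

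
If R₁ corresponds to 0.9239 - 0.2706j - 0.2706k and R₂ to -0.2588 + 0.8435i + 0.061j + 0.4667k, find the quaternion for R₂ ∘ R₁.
-0.0963 + 0.8891i + 0.3546j + 0.273k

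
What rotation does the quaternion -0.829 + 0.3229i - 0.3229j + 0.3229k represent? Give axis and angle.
axis = (√3/3, -√3/3, √3/3), θ = 292°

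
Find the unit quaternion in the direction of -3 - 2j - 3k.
-0.6396 - 0.4264j - 0.6396k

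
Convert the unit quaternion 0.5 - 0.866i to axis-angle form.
axis = (-1, 0, 0), θ = 2π/3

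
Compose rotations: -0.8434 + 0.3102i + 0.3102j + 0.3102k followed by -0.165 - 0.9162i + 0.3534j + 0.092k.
0.2852 + 0.8026i - 0.0365j - 0.5226k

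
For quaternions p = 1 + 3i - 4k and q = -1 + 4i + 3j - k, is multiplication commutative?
No: pq = -17 + 13i - 10j + 12k ≠ -17 - 11i + 16j - 6k = qp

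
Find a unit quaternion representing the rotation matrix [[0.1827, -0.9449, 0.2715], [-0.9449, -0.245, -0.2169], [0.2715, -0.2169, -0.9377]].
0.769i - 0.6144j + 0.1765k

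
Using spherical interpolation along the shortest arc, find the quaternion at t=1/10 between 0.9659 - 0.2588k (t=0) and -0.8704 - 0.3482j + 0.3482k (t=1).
0.9623 + 0.0356j - 0.2696k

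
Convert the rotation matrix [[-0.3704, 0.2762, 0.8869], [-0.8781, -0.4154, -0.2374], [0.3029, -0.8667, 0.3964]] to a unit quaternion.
-0.3907 + 0.4027i - 0.3737j + 0.7386k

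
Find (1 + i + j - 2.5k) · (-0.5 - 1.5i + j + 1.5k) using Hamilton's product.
3.75 + 2i + 2.75j + 5.25k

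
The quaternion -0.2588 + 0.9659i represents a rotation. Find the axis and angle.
axis = (1, 0, 0), θ = 7π/6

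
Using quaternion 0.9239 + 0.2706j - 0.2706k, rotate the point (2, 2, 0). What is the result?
(2.414, 0.707, -1.293)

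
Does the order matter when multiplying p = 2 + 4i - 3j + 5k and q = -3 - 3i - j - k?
Yes: pq = 8 - 10i - 4j - 30k ≠ 8 - 26i + 18j - 4k = qp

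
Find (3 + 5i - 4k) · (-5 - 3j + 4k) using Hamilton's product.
1 - 37i - 29j + 17k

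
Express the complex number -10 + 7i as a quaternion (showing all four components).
-10 + 7i + 0j + 0k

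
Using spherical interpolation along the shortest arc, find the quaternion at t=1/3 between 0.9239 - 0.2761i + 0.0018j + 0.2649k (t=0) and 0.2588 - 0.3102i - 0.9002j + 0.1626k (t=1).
0.8183 - 0.3417i - 0.3741j + 0.2715k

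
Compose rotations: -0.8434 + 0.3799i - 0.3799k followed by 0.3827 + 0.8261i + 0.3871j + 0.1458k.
-0.5812 - 0.6984i + 0.0427j - 0.4154k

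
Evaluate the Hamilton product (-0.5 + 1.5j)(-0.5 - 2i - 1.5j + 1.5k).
2.5 + 3.25i + 2.25k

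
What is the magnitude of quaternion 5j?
5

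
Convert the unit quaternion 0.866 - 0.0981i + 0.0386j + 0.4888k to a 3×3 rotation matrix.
[[0.5192, -0.8542, -0.029], [0.839, 0.5029, 0.2076], [-0.1628, -0.1322, 0.9778]]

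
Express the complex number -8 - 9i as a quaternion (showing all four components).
-8 - 9i + 0j + 0k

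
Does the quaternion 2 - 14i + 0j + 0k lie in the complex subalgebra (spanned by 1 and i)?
Yes. The quaternion 2 - 14i has j- and k-coefficients y = z = 0, so it lies in the complex subalgebra spanned by 1 and i.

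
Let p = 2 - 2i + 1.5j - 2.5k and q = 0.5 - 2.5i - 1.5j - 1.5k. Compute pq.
-5.5 - 12i + j + 2.5k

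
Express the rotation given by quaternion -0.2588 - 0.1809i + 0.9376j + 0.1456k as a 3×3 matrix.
[[-0.8006, -0.2639, -0.538], [-0.4146, 0.8922, 0.1794], [0.4326, 0.3667, -0.8236]]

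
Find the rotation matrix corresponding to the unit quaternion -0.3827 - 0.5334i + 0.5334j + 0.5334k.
[[-0.1381, -0.1608, -0.9773], [-0.9773, -0.1381, 0.1608], [-0.1608, 0.9773, -0.1381]]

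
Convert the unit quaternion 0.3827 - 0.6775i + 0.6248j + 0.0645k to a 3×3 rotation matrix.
[[0.2109, -0.896, 0.3908], [-0.7972, 0.0737, 0.5992], [-0.5656, -0.438, -0.6988]]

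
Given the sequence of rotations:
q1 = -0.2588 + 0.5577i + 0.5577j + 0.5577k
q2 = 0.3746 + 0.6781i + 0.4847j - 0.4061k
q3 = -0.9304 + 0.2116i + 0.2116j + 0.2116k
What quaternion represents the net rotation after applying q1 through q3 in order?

q2 · q1 = -0.519 + 0.5302i - 0.5212j + 0.4219k
q3 · q2 · q1 = 0.3917 - 0.4036i + 0.398j - 0.7248k
0.3917 - 0.4036i + 0.398j - 0.7248k


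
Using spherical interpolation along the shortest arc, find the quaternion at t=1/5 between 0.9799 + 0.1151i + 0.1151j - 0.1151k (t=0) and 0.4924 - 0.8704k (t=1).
0.9441 + 0.0975i + 0.0975j - 0.2995k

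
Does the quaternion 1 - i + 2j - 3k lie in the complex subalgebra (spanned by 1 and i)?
No. The quaternion 1 - i + 2j - 3k has j-coefficient y = 2 and k-coefficient z = -3, not both zero, so it does not lie in the complex subalgebra spanned by 1 and i.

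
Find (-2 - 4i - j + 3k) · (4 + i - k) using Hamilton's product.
-1 - 17i - 5j + 15k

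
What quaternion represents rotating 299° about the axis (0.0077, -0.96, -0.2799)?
-0.8616 + 0.0039i - 0.4872j - 0.1421k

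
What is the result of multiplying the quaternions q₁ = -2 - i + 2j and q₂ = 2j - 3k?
-4 - 6i - 7j + 4k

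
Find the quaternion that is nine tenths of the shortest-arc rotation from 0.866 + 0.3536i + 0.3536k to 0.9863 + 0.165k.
0.9819 + 0.0364i + 0.1858k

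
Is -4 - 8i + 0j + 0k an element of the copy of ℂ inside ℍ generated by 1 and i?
Yes. The quaternion -4 - 8i has j- and k-coefficients y = z = 0, so it lies in the complex subalgebra spanned by 1 and i.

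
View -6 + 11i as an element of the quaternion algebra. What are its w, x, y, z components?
-6 + 11i + 0j + 0k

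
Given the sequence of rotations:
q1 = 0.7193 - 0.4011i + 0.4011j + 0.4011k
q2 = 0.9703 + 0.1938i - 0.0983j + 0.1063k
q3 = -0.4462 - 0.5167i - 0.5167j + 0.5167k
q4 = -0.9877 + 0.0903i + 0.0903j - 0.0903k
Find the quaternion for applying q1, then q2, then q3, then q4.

q2 · q1 = 0.7725 - 0.3319i + 0.1981j + 0.504k
q3 · q2 · q1 = -0.6742 - 0.6138i - 0.3986j - 0.0996k
q4 · q3 · q2 · q1 = 0.7483 + 0.5004i + 0.3972j + 0.1787k
0.7483 + 0.5004i + 0.3972j + 0.1787k


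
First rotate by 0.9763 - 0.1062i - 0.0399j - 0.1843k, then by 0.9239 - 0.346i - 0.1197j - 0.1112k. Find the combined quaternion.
0.84 - 0.4183i - 0.2057j - 0.2777k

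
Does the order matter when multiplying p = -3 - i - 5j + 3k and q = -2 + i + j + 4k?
Yes: pq = -24i + 14j - 14k ≠ 22i - 22k = qp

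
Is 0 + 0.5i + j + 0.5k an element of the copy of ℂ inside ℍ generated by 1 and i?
No. The quaternion 0.5i + j + 0.5k has j-coefficient y = 1 and k-coefficient z = 0.5, not both zero, so it does not lie in the complex subalgebra spanned by 1 and i.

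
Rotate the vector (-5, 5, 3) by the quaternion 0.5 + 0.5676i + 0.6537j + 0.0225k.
(4.914, -3.664, 4.629)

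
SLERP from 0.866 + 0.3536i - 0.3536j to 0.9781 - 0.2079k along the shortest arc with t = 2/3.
0.9742 + 0.1235i - 0.1235j - 0.1428k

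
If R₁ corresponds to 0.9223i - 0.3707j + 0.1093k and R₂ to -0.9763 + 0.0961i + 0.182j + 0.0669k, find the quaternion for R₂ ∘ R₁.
-0.0285 - 0.8557i + 0.4131j - 0.3102k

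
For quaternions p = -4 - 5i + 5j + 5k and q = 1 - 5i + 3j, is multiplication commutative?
No: pq = -44 - 32j + 15k ≠ -44 + 30i + 18j - 5k = qp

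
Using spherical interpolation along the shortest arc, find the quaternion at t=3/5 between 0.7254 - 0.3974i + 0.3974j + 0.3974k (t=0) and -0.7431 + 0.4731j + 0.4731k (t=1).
0.9553 - 0.2149i - 0.1435j - 0.1435k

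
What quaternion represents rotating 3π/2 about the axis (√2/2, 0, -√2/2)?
-0.7071 + 0.5i - 0.5k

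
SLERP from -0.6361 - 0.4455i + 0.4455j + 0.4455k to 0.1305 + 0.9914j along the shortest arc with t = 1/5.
-0.5261 - 0.3918i + 0.6451j + 0.3918k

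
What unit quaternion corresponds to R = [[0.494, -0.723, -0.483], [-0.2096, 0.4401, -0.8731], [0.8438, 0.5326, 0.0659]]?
0.7071 + 0.497i - 0.4691j + 0.1815k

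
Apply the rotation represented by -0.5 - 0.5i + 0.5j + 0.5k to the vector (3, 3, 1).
(-1, -3, 3)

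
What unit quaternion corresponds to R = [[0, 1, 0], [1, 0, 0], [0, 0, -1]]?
0.7071i + 0.7071j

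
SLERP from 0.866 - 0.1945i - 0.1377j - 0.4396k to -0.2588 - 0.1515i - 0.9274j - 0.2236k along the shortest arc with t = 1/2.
0.4228 - 0.2409i - 0.7416j - 0.4618k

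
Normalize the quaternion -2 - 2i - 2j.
-0.5774 - 0.5774i - 0.5774j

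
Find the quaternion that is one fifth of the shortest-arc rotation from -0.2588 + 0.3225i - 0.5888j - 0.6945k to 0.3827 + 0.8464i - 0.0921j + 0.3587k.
-0.3616 + 0.0468i - 0.5289j - 0.7664k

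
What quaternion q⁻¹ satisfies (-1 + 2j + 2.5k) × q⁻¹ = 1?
-0.0889 - 0.1778j - 0.2222k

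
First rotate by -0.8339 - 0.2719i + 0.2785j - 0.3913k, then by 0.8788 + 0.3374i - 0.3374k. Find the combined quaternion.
-0.7731 - 0.4263i + 0.4685j + 0.0314k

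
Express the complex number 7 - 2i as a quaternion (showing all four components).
7 - 2i + 0j + 0k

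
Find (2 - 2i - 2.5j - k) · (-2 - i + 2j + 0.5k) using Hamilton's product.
-0.5 + 2.75i + 11j - 3.5k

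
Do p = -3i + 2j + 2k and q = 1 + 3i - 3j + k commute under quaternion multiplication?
No: pq = 13 + 5i + 11j + 5k ≠ 13 - 11i - 7j - k = qp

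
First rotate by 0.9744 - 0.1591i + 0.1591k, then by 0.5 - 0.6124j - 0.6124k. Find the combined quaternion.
0.5846 - 0.177i - 0.4993j - 0.6146k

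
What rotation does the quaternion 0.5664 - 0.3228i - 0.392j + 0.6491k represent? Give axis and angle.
axis = (-0.3917, -0.4757, 0.7876), θ = 111°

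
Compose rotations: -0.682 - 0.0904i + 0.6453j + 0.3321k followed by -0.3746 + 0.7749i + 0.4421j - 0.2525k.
0.1241 - 0.1849i - 0.7778j + 0.5878k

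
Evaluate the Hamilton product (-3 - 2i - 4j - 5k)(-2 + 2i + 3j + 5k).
47 - 7i - j - 3k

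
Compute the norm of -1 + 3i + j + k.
√12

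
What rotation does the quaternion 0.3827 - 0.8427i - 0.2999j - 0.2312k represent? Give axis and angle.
axis = (-0.9121, -0.3246, -0.2503), θ = 3π/4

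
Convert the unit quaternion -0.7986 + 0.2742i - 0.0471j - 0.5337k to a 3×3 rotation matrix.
[[0.4259, -0.8783, -0.2175], [0.8266, 0.28, 0.4882], [-0.3679, -0.3877, 0.8452]]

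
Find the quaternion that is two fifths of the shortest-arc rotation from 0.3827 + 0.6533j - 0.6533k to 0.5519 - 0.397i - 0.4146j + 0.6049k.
-0.0005 + 0.1897i + 0.6473j - 0.7382k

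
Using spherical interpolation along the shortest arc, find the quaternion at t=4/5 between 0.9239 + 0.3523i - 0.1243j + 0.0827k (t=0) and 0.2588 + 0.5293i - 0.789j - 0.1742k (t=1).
0.4427 + 0.5378i - 0.7057j - 0.1295k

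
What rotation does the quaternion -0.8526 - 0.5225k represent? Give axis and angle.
axis = (0, 0, -1), θ = 297°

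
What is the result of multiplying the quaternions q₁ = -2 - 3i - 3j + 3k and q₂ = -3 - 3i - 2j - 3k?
30i - 5j - 6k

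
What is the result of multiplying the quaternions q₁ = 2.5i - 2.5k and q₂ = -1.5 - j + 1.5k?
3.75 - 6.25i - 3.75j + 1.25k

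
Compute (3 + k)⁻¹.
0.3 - 0.1k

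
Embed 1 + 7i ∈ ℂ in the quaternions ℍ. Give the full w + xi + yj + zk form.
1 + 7i + 0j + 0k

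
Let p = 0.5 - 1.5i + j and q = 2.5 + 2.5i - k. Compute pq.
5 - 3.5i + j - 3k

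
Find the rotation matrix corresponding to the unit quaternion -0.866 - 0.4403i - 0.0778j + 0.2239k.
[[0.8876, 0.4563, -0.0624], [-0.3193, 0.512, -0.7974], [-0.3319, 0.7278, 0.6002]]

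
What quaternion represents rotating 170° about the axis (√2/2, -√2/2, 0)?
0.0872 + 0.7044i - 0.7044j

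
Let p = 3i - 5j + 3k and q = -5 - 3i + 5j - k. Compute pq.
37 - 25i + 19j - 15k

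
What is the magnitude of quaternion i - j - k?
√3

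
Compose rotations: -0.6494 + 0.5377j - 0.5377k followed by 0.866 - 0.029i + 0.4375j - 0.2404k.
-0.9269 - 0.0871i + 0.1659j - 0.3251k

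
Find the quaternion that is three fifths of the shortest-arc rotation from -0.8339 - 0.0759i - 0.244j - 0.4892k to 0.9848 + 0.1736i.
-0.9632 - 0.1399i - 0.1024j - 0.2054k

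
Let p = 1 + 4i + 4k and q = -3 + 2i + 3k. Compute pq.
-23 - 10i - 4j - 9k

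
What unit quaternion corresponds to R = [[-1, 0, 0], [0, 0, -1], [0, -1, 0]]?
-0.7071j + 0.7071k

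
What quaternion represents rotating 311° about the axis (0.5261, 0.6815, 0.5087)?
-0.91 + 0.2182i + 0.2826j + 0.211k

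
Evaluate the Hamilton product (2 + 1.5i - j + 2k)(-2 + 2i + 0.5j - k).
-4.5 + i + 8.5j - 3.25k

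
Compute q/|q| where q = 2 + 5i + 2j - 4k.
0.2857 + 0.7143i + 0.2857j - 0.5714k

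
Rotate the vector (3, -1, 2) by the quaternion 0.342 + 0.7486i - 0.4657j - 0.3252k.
(-0.072, -2.845, -2.429)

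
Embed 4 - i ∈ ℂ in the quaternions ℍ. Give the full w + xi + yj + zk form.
4 - i + 0j + 0k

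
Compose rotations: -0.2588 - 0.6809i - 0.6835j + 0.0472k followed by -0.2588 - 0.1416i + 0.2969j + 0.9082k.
0.1306 + 0.8476i - 0.5117j + 0.0517k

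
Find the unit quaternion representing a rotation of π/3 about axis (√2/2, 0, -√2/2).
0.866 + 0.3536i - 0.3536k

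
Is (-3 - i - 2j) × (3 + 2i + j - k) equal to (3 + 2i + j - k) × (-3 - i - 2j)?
No: pq = -5 - 7i - 10j + 6k ≠ -5 - 11i - 8j = qp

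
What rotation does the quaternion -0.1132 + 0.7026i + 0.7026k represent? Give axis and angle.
axis = (√2/2, 0, √2/2), θ = 193°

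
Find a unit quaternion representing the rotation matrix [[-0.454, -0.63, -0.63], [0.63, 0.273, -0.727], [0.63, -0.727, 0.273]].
0.5225 - 0.6029j + 0.6029k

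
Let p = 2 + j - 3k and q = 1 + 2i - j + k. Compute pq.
6 + 2i - 7j - 3k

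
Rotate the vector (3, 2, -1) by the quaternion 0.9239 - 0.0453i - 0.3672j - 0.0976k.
(3.231, 1.357, 1.312)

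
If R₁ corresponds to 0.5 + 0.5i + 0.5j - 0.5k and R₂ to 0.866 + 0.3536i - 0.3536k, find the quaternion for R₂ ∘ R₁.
0.0794 + 0.7866i + 0.433j - 0.433k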